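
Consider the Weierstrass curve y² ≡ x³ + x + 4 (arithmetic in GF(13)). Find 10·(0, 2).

Write Q = (0, 2).
Repeated addition: build up to 10Q.
2Q: tangent at (0, 2): λ = (3·0² + 1)/(2·2) ≡ 1/4. 4⁻¹ ≡ 10 (mod 13), so λ ≡ 1·10 ≡ 10.
  x = λ² - 0 - 0 = 100 - 0 ≡ 9; y = λ·(0 - 9) - 2 ≡ 12. → (9, 12)
3Q: (9, 12) + (0, 2). λ = (2 - 12)/(0 - 9) ≡ 3/4 mod 13. 4⁻¹ ≡ 10 (mod 13), so λ ≡ 4.
  x = λ² - 9 - 0 = 16 - 9 ≡ 7; y = λ·(9 - 7) - 12 ≡ 9. → (7, 9)
4Q: (7, 9) + (0, 2). λ = (2 - 9)/(0 - 7) ≡ 6/6 mod 13. 6⁻¹ ≡ 11 (mod 13), so λ ≡ 1.
  x = λ² - 7 - 0 = 1 - 7 ≡ 7; y = λ·(7 - 7) - 9 ≡ 4. → (7, 4)
5Q: (7, 4) + (0, 2). λ = (2 - 4)/(0 - 7) ≡ 11/6 mod 13. 6⁻¹ ≡ 11 (mod 13), so λ ≡ 4.
  x = λ² - 7 - 0 = 16 - 7 ≡ 9; y = λ·(7 - 9) - 4 ≡ 1. → (9, 1)
6Q: (9, 1) + (0, 2). λ = (2 - 1)/(0 - 9) ≡ 1/4 mod 13. 4⁻¹ ≡ 10 (mod 13) since 4·10 = 40 ≡ 1, so λ ≡ 10.
  x = λ² - 9 - 0 = 100 - 9 ≡ 0; y = λ·(9 - 0) - 1 ≡ 11. → (0, 11)
7Q: (0, 11) + (0, 2): same x and y₁ ≡ -y₂, so the sum is the point at infinity.
8Q: the point at infinity + (0, 2) = (0, 2) (identity).
9Q: tangent at (0, 2): λ = (3·0² + 1)/(2·2) ≡ 1/4. 4⁻¹ ≡ 10 (mod 13), so λ ≡ 1·10 ≡ 10.
  x = λ² - 0 - 0 = 100 - 0 ≡ 9; y = λ·(0 - 9) - 2 ≡ 12. → (9, 12)
10Q: (9, 12) + (0, 2). λ = (2 - 12)/(0 - 9) ≡ 3/4 mod 13. 4⁻¹ ≡ 10 (mod 13), so λ ≡ 4.
  x = λ² - 9 - 0 = 16 - 9 ≡ 7; y = λ·(9 - 7) - 12 ≡ 9. → (7, 9)

(7, 9)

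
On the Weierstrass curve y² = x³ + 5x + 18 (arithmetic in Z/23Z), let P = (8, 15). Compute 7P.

(8, 15)

Repeated addition: build up to 7P.
2P: tangent at (8, 15): λ = (3·8² + 5)/(2·15) ≡ 13/7. 7⁻¹ ≡ 10 (mod 23), so λ ≡ 13·10 ≡ 15.
  x = λ² - 8 - 8 = 225 - 16 ≡ 2; y = λ·(8 - 2) - 15 ≡ 6. → (2, 6)
3P: (2, 6) + (8, 15). λ = (15 - 6)/(8 - 2) ≡ 9/6 mod 23. 6⁻¹ ≡ 4 (mod 23), so λ ≡ 13.
  x = λ² - 2 - 8 = 169 - 10 ≡ 21; y = λ·(2 - 21) - 6 ≡ 0. → (21, 0)
4P: (21, 0) + (8, 15). λ = (15 - 0)/(8 - 21) ≡ 15/10 mod 23. 10⁻¹ ≡ 7 (mod 23) since 10·7 = 70 ≡ 1, so λ ≡ 13.
  x = λ² - 21 - 8 = 169 - 29 ≡ 2; y = λ·(21 - 2) - 0 ≡ 17. → (2, 17)
5P: (2, 17) + (8, 15). λ = (15 - 17)/(8 - 2) ≡ 21/6 mod 23. 6⁻¹ ≡ 4 (mod 23) since 6·4 = 24 ≡ 1, so λ ≡ 15.
  x = λ² - 2 - 8 = 225 - 10 ≡ 8; y = λ·(2 - 8) - 17 ≡ 8. → (8, 8)
6P: (8, 8) + (8, 15): same x and y₁ ≡ -y₂, so the sum is 𝒪.
7P: 𝒪 + (8, 15) = (8, 15) (identity).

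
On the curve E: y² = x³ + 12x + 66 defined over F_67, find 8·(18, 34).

Write Q = (18, 34).
Repeated addition: build up to 8Q.
2Q: tangent at (18, 34): λ = (3·18² + 12)/(2·34) ≡ 46/1. 1⁻¹ ≡ 1 (mod 67) since 1·1 = 1 ≡ 1, so λ ≡ 46·1 ≡ 46.
  x = λ² - 18 - 18 = 2116 - 36 ≡ 3; y = λ·(18 - 3) - 34 ≡ 53. → (3, 53)
3Q: (3, 53) + (18, 34). λ = (34 - 53)/(18 - 3) ≡ 48/15 mod 67. 15⁻¹ ≡ 9 (mod 67) since 15·9 = 135 ≡ 1, so λ ≡ 30.
  x = λ² - 3 - 18 = 900 - 21 ≡ 8; y = λ·(3 - 8) - 53 ≡ 65. → (8, 65)
4Q: (8, 65) + (18, 34). λ = (34 - 65)/(18 - 8) ≡ 36/10 mod 67. 10⁻¹ ≡ 47 (mod 67) since 10·47 = 470 ≡ 1, so λ ≡ 17.
  x = λ² - 8 - 18 = 289 - 26 ≡ 62; y = λ·(8 - 62) - 65 ≡ 22. → (62, 22)
5Q: (62, 22) + (18, 34). λ = (34 - 22)/(18 - 62) ≡ 12/23 mod 67. 23⁻¹ ≡ 35 (mod 67), so λ ≡ 18.
  x = λ² - 62 - 18 = 324 - 80 ≡ 43; y = λ·(62 - 43) - 22 ≡ 52. → (43, 52)
6Q: (43, 52) + (18, 34). λ = (34 - 52)/(18 - 43) ≡ 49/42 mod 67. 42⁻¹ ≡ 8 (mod 67), so λ ≡ 57.
  x = λ² - 43 - 18 = 3249 - 61 ≡ 39; y = λ·(43 - 39) - 52 ≡ 42. → (39, 42)
7Q: (39, 42) + (18, 34). λ = (34 - 42)/(18 - 39) ≡ 59/46 mod 67. 46⁻¹ ≡ 51 (mod 67), so λ ≡ 61.
  x = λ² - 39 - 18 = 3721 - 57 ≡ 46; y = λ·(39 - 46) - 42 ≡ 0. → (46, 0)
8Q: (46, 0) + (18, 34). λ = (34 - 0)/(18 - 46) ≡ 34/39 mod 67. 39⁻¹ ≡ 55 (mod 67), so λ ≡ 61.
  x = λ² - 46 - 18 = 3721 - 64 ≡ 39; y = λ·(46 - 39) - 0 ≡ 25. → (39, 25)

(39, 25)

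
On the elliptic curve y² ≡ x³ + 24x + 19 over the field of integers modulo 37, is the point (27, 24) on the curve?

no

y² = 24² ≡ 21; x³ + 24x + 19 = 20350 ≡ 0 (mod 37). 21 ≠ 0.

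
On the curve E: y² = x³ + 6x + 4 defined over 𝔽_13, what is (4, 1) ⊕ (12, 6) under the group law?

(11, 6)

(4, 1) + (12, 6). λ = (6 - 1)/(12 - 4) ≡ 5/8 mod 13. 8⁻¹ ≡ 5 (mod 13) since 8·5 = 40 ≡ 1, so λ ≡ 12.
  x = λ² - 4 - 12 = 144 - 16 ≡ 11; y = λ·(4 - 11) - 1 ≡ 6. → (11, 6)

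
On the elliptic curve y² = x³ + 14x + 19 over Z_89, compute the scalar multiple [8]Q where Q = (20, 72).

(59, 10)

Repeated addition: build up to 8Q.
2Q: tangent at (20, 72): λ = (3·20² + 14)/(2·72) ≡ 57/55. 55⁻¹ ≡ 34 (mod 89), so λ ≡ 57·34 ≡ 69.
  x = λ² - 20 - 20 = 4761 - 40 ≡ 4; y = λ·(20 - 4) - 72 ≡ 53. → (4, 53)
3Q: (4, 53) + (20, 72). λ = (72 - 53)/(20 - 4) ≡ 19/16 mod 89. 16⁻¹ ≡ 39 (mod 89) since 16·39 = 624 ≡ 1, so λ ≡ 29.
  x = λ² - 4 - 20 = 841 - 24 ≡ 16; y = λ·(4 - 16) - 53 ≡ 44. → (16, 44)
4Q: (16, 44) + (20, 72). λ = (72 - 44)/(20 - 16) ≡ 28/4 mod 89. 4⁻¹ ≡ 67 (mod 89) since 4·67 = 268 ≡ 1, so λ ≡ 7.
  x = λ² - 16 - 20 = 49 - 36 ≡ 13; y = λ·(16 - 13) - 44 ≡ 66. → (13, 66)
5Q: (13, 66) + (20, 72). λ = (72 - 66)/(20 - 13) ≡ 6/7 mod 89. 7⁻¹ ≡ 51 (mod 89) since 7·51 = 357 ≡ 1, so λ ≡ 39.
  x = λ² - 13 - 20 = 1521 - 33 ≡ 64; y = λ·(13 - 64) - 66 ≡ 81. → (64, 81)
6Q: (64, 81) + (20, 72). λ = (72 - 81)/(20 - 64) ≡ 80/45 mod 89. 45⁻¹ ≡ 2 (mod 89), so λ ≡ 71.
  x = λ² - 64 - 20 = 5041 - 84 ≡ 62; y = λ·(64 - 62) - 81 ≡ 61. → (62, 61)
7Q: (62, 61) + (20, 72). λ = (72 - 61)/(20 - 62) ≡ 11/47 mod 89. 47⁻¹ ≡ 36 (mod 89) since 47·36 = 1692 ≡ 1, so λ ≡ 40.
  x = λ² - 62 - 20 = 1600 - 82 ≡ 5; y = λ·(62 - 5) - 61 ≡ 83. → (5, 83)
8Q: (5, 83) + (20, 72). λ = (72 - 83)/(20 - 5) ≡ 78/15 mod 89. 15⁻¹ ≡ 6 (mod 89), so λ ≡ 23.
  x = λ² - 5 - 20 = 529 - 25 ≡ 59; y = λ·(5 - 59) - 83 ≡ 10. → (59, 10)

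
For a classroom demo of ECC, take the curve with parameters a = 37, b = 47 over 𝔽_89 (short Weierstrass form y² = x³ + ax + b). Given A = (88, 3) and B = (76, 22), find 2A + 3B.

First 2A:
Repeated addition: build up to 2A.
2A: tangent at (88, 3): λ = (3·88² + 37)/(2·3) ≡ 40/6. 6⁻¹ ≡ 15 (mod 89) since 6·15 = 90 ≡ 1, so λ ≡ 40·15 ≡ 66.
  x = λ² - 88 - 88 = 4356 - 176 ≡ 86; y = λ·(88 - 86) - 3 ≡ 40. → (86, 40)
2A = (86, 40).
Next 3B:
Repeated addition: build up to 3B.
2B: tangent at (76, 22): λ = (3·76² + 37)/(2·22) ≡ 10/44. 44⁻¹ ≡ 87 (mod 89) since 44·87 = 3828 ≡ 1, so λ ≡ 10·87 ≡ 69.
  x = λ² - 76 - 76 = 4761 - 152 ≡ 70; y = λ·(76 - 70) - 22 ≡ 36. → (70, 36)
3B: (70, 36) + (76, 22). λ = (22 - 36)/(76 - 70) ≡ 75/6 mod 89. 6⁻¹ ≡ 15 (mod 89), so λ ≡ 57.
  x = λ² - 70 - 76 = 3249 - 146 ≡ 77; y = λ·(70 - 77) - 36 ≡ 10. → (77, 10)
3B = (77, 10).
Finally 2A + 3B:
(86, 40) + (77, 10). λ = (10 - 40)/(77 - 86) ≡ 59/80 mod 89. 80⁻¹ ≡ 79 (mod 89) since 80·79 = 6320 ≡ 1, so λ ≡ 33.
  x = λ² - 86 - 77 = 1089 - 163 ≡ 36; y = λ·(86 - 36) - 40 ≡ 8. → (36, 8)

(36, 8)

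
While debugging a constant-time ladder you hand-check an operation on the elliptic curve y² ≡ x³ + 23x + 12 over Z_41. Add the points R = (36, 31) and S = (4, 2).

(36, 31) + (4, 2). λ = (2 - 31)/(4 - 36) ≡ 12/9 mod 41. 9⁻¹ ≡ 32 (mod 41) since 9·32 = 288 ≡ 1, so λ ≡ 15.
  x = λ² - 36 - 4 = 225 - 40 ≡ 21; y = λ·(36 - 21) - 31 ≡ 30. → (21, 30)

(21, 30)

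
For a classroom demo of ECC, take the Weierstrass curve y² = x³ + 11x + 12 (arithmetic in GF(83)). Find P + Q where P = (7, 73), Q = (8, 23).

(78, 74)

(7, 73) + (8, 23). λ = (23 - 73)/(8 - 7) ≡ 33/1 mod 83. 1⁻¹ ≡ 1 (mod 83), so λ ≡ 33.
  x = λ² - 7 - 8 = 1089 - 15 ≡ 78; y = λ·(7 - 78) - 73 ≡ 74. → (78, 74)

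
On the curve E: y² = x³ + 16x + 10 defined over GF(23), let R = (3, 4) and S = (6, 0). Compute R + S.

(3, 4) + (6, 0). λ = (0 - 4)/(6 - 3) ≡ 19/3 mod 23. 3⁻¹ ≡ 8 (mod 23), so λ ≡ 14.
  x = λ² - 3 - 6 = 196 - 9 ≡ 3; y = λ·(3 - 3) - 4 ≡ 19. → (3, 19)

(3, 19)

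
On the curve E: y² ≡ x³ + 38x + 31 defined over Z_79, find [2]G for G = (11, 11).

tangent at (11, 11): λ = (3·11² + 38)/(2·11) ≡ 6/22. 22⁻¹ ≡ 18 (mod 79) since 22·18 = 396 ≡ 1, so λ ≡ 6·18 ≡ 29.
  x = λ² - 11 - 11 = 841 - 22 ≡ 29; y = λ·(11 - 29) - 11 ≡ 20. → (29, 20)

(29, 20)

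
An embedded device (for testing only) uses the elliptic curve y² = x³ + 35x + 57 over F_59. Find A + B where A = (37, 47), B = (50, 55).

(23, 7)

(37, 47) + (50, 55). λ = (55 - 47)/(50 - 37) ≡ 8/13 mod 59. 13⁻¹ ≡ 50 (mod 59), so λ ≡ 46.
  x = λ² - 37 - 50 = 2116 - 87 ≡ 23; y = λ·(37 - 23) - 47 ≡ 7. → (23, 7)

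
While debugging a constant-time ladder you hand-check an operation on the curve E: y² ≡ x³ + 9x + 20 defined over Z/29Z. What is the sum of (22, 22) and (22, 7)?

O

The two points share x = 22 and their y-coordinates satisfy 22 + 7 ≡ 0 (mod 29), so they are inverses. Their sum is O.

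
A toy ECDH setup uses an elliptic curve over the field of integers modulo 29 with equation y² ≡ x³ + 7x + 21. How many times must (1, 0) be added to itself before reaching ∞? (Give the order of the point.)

2P: (1, 0) + (1, 0): same x and y₁ ≡ -y₂, so the sum is ∞.
2P = ∞, so the order is 2.

2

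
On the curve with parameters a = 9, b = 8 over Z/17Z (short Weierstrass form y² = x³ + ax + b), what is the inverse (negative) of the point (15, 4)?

-(15, 4) = (15, -4 mod 17) = (15, 13).

(15, 13)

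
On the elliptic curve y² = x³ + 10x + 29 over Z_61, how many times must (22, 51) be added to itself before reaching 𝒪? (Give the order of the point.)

2P: tangent at (22, 51): λ = (3·22² + 10)/(2·51) ≡ 59/41. 41⁻¹ ≡ 3 (mod 61) since 41·3 = 123 ≡ 1, so λ ≡ 59·3 ≡ 55.
  x = λ² - 22 - 22 = 3025 - 44 ≡ 53; y = λ·(22 - 53) - 51 ≡ 13. → (53, 13)
3P: (53, 13) + (22, 51). λ = (51 - 13)/(22 - 53) ≡ 38/30 mod 61. 30⁻¹ ≡ 59 (mod 61), so λ ≡ 46.
  x = λ² - 53 - 22 = 2116 - 75 ≡ 28; y = λ·(53 - 28) - 13 ≡ 39. → (28, 39)
4P: (28, 39) + (22, 51). λ = (51 - 39)/(22 - 28) ≡ 12/55 mod 61. 55⁻¹ ≡ 10 (mod 61), so λ ≡ 59.
  x = λ² - 28 - 22 = 3481 - 50 ≡ 15; y = λ·(28 - 15) - 39 ≡ 57. → (15, 57)
5P: (15, 57) + (22, 51). λ = (51 - 57)/(22 - 15) ≡ 55/7 mod 61. 7⁻¹ ≡ 35 (mod 61), so λ ≡ 34.
  x = λ² - 15 - 22 = 1156 - 37 ≡ 21; y = λ·(15 - 21) - 57 ≡ 44. → (21, 44)
6P: (21, 44) + (22, 51). λ = (51 - 44)/(22 - 21) ≡ 7/1 mod 61. 1⁻¹ ≡ 1 (mod 61) since 1·1 = 1 ≡ 1, so λ ≡ 7.
  x = λ² - 21 - 22 = 49 - 43 ≡ 6; y = λ·(21 - 6) - 44 ≡ 0. → (6, 0)
7P: (6, 0) + (22, 51). λ = (51 - 0)/(22 - 6) ≡ 51/16 mod 61. 16⁻¹ ≡ 42 (mod 61) since 16·42 = 672 ≡ 1, so λ ≡ 7.
  x = λ² - 6 - 22 = 49 - 28 ≡ 21; y = λ·(6 - 21) - 0 ≡ 17. → (21, 17)
8P: (21, 17) + (22, 51). λ = (51 - 17)/(22 - 21) ≡ 34/1 mod 61. 1⁻¹ ≡ 1 (mod 61) since 1·1 = 1 ≡ 1, so λ ≡ 34.
  x = λ² - 21 - 22 = 1156 - 43 ≡ 15; y = λ·(21 - 15) - 17 ≡ 4. → (15, 4)
9P: (15, 4) + (22, 51). λ = (51 - 4)/(22 - 15) ≡ 47/7 mod 61. 7⁻¹ ≡ 35 (mod 61), so λ ≡ 59.
  x = λ² - 15 - 22 = 3481 - 37 ≡ 28; y = λ·(15 - 28) - 4 ≡ 22. → (28, 22)
10P: (28, 22) + (22, 51). λ = (51 - 22)/(22 - 28) ≡ 29/55 mod 61. 55⁻¹ ≡ 10 (mod 61), so λ ≡ 46.
  x = λ² - 28 - 22 = 2116 - 50 ≡ 53; y = λ·(28 - 53) - 22 ≡ 48. → (53, 48)
11P: (53, 48) + (22, 51). λ = (51 - 48)/(22 - 53) ≡ 3/30 mod 61. 30⁻¹ ≡ 59 (mod 61) since 30·59 = 1770 ≡ 1, so λ ≡ 55.
  x = λ² - 53 - 22 = 3025 - 75 ≡ 22; y = λ·(53 - 22) - 48 ≡ 10. → (22, 10)
12P: (22, 10) + (22, 51): same x and y₁ ≡ -y₂, so the sum is 𝒪.
12P = 𝒪, so the order is 12.

12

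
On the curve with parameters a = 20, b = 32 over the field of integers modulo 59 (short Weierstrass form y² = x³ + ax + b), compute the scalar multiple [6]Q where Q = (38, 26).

(30, 43)

Repeated addition: build up to 6Q.
2Q: tangent at (38, 26): λ = (3·38² + 20)/(2·26) ≡ 45/52. 52⁻¹ ≡ 42 (mod 59), so λ ≡ 45·42 ≡ 2.
  x = λ² - 38 - 38 = 4 - 76 ≡ 46; y = λ·(38 - 46) - 26 ≡ 17. → (46, 17)
3Q: (46, 17) + (38, 26). λ = (26 - 17)/(38 - 46) ≡ 9/51 mod 59. 51⁻¹ ≡ 22 (mod 59), so λ ≡ 21.
  x = λ² - 46 - 38 = 441 - 84 ≡ 3; y = λ·(46 - 3) - 17 ≡ 1. → (3, 1)
4Q: (3, 1) + (38, 26). λ = (26 - 1)/(38 - 3) ≡ 25/35 mod 59. 35⁻¹ ≡ 27 (mod 59) since 35·27 = 945 ≡ 1, so λ ≡ 26.
  x = λ² - 3 - 38 = 676 - 41 ≡ 45; y = λ·(3 - 45) - 1 ≡ 28. → (45, 28)
5Q: (45, 28) + (38, 26). λ = (26 - 28)/(38 - 45) ≡ 57/52 mod 59. 52⁻¹ ≡ 42 (mod 59), so λ ≡ 34.
  x = λ² - 45 - 38 = 1156 - 83 ≡ 11; y = λ·(45 - 11) - 28 ≡ 7. → (11, 7)
6Q: (11, 7) + (38, 26). λ = (26 - 7)/(38 - 11) ≡ 19/27 mod 59. 27⁻¹ ≡ 35 (mod 59) since 27·35 = 945 ≡ 1, so λ ≡ 16.
  x = λ² - 11 - 38 = 256 - 49 ≡ 30; y = λ·(11 - 30) - 7 ≡ 43. → (30, 43)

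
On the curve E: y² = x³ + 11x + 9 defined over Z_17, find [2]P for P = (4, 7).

(1, 2)

tangent at (4, 7): λ = (3·4² + 11)/(2·7) ≡ 8/14. 14⁻¹ ≡ 11 (mod 17), so λ ≡ 8·11 ≡ 3.
  x = λ² - 4 - 4 = 9 - 8 ≡ 1; y = λ·(4 - 1) - 7 ≡ 2. → (1, 2)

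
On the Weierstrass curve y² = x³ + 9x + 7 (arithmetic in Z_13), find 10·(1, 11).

(4, 9)

Write P = (1, 11).
Repeated addition: build up to 10P.
2P: tangent at (1, 11): λ = (3·1² + 9)/(2·11) ≡ 12/9. 9⁻¹ ≡ 3 (mod 13) since 9·3 = 27 ≡ 1, so λ ≡ 12·3 ≡ 10.
  x = λ² - 1 - 1 = 100 - 2 ≡ 7; y = λ·(1 - 7) - 11 ≡ 7. → (7, 7)
3P: (7, 7) + (1, 11). λ = (11 - 7)/(1 - 7) ≡ 4/7 mod 13. 7⁻¹ ≡ 2 (mod 13) since 7·2 = 14 ≡ 1, so λ ≡ 8.
  x = λ² - 7 - 1 = 64 - 8 ≡ 4; y = λ·(7 - 4) - 7 ≡ 4. → (4, 4)
4P: (4, 4) + (1, 11). λ = (11 - 4)/(1 - 4) ≡ 7/10 mod 13. 10⁻¹ ≡ 4 (mod 13), so λ ≡ 2.
  x = λ² - 4 - 1 = 4 - 5 ≡ 12; y = λ·(4 - 12) - 4 ≡ 6. → (12, 6)
5P: (12, 6) + (1, 11). λ = (11 - 6)/(1 - 12) ≡ 5/2 mod 13. 2⁻¹ ≡ 7 (mod 13) since 2·7 = 14 ≡ 1, so λ ≡ 9.
  x = λ² - 12 - 1 = 81 - 13 ≡ 3; y = λ·(12 - 3) - 6 ≡ 10. → (3, 10)
6P: (3, 10) + (1, 11). λ = (11 - 10)/(1 - 3) ≡ 1/11 mod 13. 11⁻¹ ≡ 6 (mod 13) since 11·6 = 66 ≡ 1, so λ ≡ 6.
  x = λ² - 3 - 1 = 36 - 4 ≡ 6; y = λ·(3 - 6) - 10 ≡ 11. → (6, 11)
7P: (6, 11) + (1, 11). λ = (11 - 11)/(1 - 6) ≡ 0/8 mod 13. 8⁻¹ ≡ 5 (mod 13), so λ ≡ 0.
  x = λ² - 6 - 1 = 0 - 7 ≡ 6; y = λ·(6 - 6) - 11 ≡ 2. → (6, 2)
8P: (6, 2) + (1, 11). λ = (11 - 2)/(1 - 6) ≡ 9/8 mod 13. 8⁻¹ ≡ 5 (mod 13) since 8·5 = 40 ≡ 1, so λ ≡ 6.
  x = λ² - 6 - 1 = 36 - 7 ≡ 3; y = λ·(6 - 3) - 2 ≡ 3. → (3, 3)
9P: (3, 3) + (1, 11). λ = (11 - 3)/(1 - 3) ≡ 8/11 mod 13. 11⁻¹ ≡ 6 (mod 13), so λ ≡ 9.
  x = λ² - 3 - 1 = 81 - 4 ≡ 12; y = λ·(3 - 12) - 3 ≡ 7. → (12, 7)
10P: (12, 7) + (1, 11). λ = (11 - 7)/(1 - 12) ≡ 4/2 mod 13. 2⁻¹ ≡ 7 (mod 13), so λ ≡ 2.
  x = λ² - 12 - 1 = 4 - 13 ≡ 4; y = λ·(12 - 4) - 7 ≡ 9. → (4, 9)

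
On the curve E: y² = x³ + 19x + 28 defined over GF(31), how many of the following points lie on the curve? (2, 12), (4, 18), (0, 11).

1

(2, 12): 12² ≡ 20, rhs ≡ 12 → off.
(4, 18): 18² ≡ 14, rhs ≡ 13 → off.
(0, 11): 11² ≡ 28, rhs ≡ 28 → on.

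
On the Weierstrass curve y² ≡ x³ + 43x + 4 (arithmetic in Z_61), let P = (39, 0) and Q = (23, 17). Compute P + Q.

(18, 12)

(39, 0) + (23, 17). λ = (17 - 0)/(23 - 39) ≡ 17/45 mod 61. 45⁻¹ ≡ 19 (mod 61), so λ ≡ 18.
  x = λ² - 39 - 23 = 324 - 62 ≡ 18; y = λ·(39 - 18) - 0 ≡ 12. → (18, 12)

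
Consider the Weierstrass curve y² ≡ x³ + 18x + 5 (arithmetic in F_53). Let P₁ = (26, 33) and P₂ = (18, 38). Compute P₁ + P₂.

(26, 33) + (18, 38). λ = (38 - 33)/(18 - 26) ≡ 5/45 mod 53. 45⁻¹ ≡ 33 (mod 53), so λ ≡ 6.
  x = λ² - 26 - 18 = 36 - 44 ≡ 45; y = λ·(26 - 45) - 33 ≡ 12. → (45, 12)

(45, 12)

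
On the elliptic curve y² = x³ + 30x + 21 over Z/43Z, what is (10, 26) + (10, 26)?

(1, 3)

tangent at (10, 26): λ = (3·10² + 30)/(2·26) ≡ 29/9. 9⁻¹ ≡ 24 (mod 43), so λ ≡ 29·24 ≡ 8.
  x = λ² - 10 - 10 = 64 - 20 ≡ 1; y = λ·(10 - 1) - 26 ≡ 3. → (1, 3)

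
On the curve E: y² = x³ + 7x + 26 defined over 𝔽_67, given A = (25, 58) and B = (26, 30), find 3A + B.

(54, 63)

First 3A:
Repeated addition: build up to 3A.
2A: tangent at (25, 58): λ = (3·25² + 7)/(2·58) ≡ 6/49. 49⁻¹ ≡ 26 (mod 67), so λ ≡ 6·26 ≡ 22.
  x = λ² - 25 - 25 = 484 - 50 ≡ 32; y = λ·(25 - 32) - 58 ≡ 56. → (32, 56)
3A: (32, 56) + (25, 58). λ = (58 - 56)/(25 - 32) ≡ 2/60 mod 67. 60⁻¹ ≡ 19 (mod 67) since 60·19 = 1140 ≡ 1, so λ ≡ 38.
  x = λ² - 32 - 25 = 1444 - 57 ≡ 47; y = λ·(32 - 47) - 56 ≡ 44. → (47, 44)
3A = (47, 44).
Finally 3A + B:
(47, 44) + (26, 30). λ = (30 - 44)/(26 - 47) ≡ 53/46 mod 67. 46⁻¹ ≡ 51 (mod 67) since 46·51 = 2346 ≡ 1, so λ ≡ 23.
  x = λ² - 47 - 26 = 529 - 73 ≡ 54; y = λ·(47 - 54) - 44 ≡ 63. → (54, 63)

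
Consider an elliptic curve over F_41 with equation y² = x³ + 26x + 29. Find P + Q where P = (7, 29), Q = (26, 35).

(7, 29) + (26, 35). λ = (35 - 29)/(26 - 7) ≡ 6/19 mod 41. 19⁻¹ ≡ 13 (mod 41) since 19·13 = 247 ≡ 1, so λ ≡ 37.
  x = λ² - 7 - 26 = 1369 - 33 ≡ 24; y = λ·(7 - 24) - 29 ≡ 39. → (24, 39)

(24, 39)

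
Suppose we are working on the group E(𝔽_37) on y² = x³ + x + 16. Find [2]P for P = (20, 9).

(6, 33)

tangent at (20, 9): λ = (3·20² + 1)/(2·9) ≡ 17/18. 18⁻¹ ≡ 35 (mod 37) since 18·35 = 630 ≡ 1, so λ ≡ 17·35 ≡ 3.
  x = λ² - 20 - 20 = 9 - 40 ≡ 6; y = λ·(20 - 6) - 9 ≡ 33. → (6, 33)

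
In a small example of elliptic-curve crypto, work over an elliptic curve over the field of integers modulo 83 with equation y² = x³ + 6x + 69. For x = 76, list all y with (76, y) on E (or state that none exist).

x³ + 6x + 69 = 439501 ≡ 16 (mod 83).
Square roots of 16 mod 83: 4 and 79 (since 4² = 16 ≡ 16).

4, 79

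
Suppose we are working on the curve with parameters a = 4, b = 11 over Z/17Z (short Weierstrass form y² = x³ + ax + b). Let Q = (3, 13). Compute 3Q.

(1, 4)

Repeated addition: build up to 3Q.
2Q: tangent at (3, 13): λ = (3·3² + 4)/(2·13) ≡ 14/9. 9⁻¹ ≡ 2 (mod 17), so λ ≡ 14·2 ≡ 11.
  x = λ² - 3 - 3 = 121 - 6 ≡ 13; y = λ·(3 - 13) - 13 ≡ 13. → (13, 13)
3Q: (13, 13) + (3, 13). λ = (13 - 13)/(3 - 13) ≡ 0/7 mod 17. 7⁻¹ ≡ 5 (mod 17), so λ ≡ 0.
  x = λ² - 13 - 3 = 0 - 16 ≡ 1; y = λ·(13 - 1) - 13 ≡ 4. → (1, 4)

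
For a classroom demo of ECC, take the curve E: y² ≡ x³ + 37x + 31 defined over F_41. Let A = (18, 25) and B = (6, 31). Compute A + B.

(7, 31)

(18, 25) + (6, 31). λ = (31 - 25)/(6 - 18) ≡ 6/29 mod 41. 29⁻¹ ≡ 17 (mod 41), so λ ≡ 20.
  x = λ² - 18 - 6 = 400 - 24 ≡ 7; y = λ·(18 - 7) - 25 ≡ 31. → (7, 31)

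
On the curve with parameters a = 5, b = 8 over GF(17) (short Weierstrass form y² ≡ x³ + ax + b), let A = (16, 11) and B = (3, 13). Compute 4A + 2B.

First 4A:
Repeated addition: build up to 4A.
2A: tangent at (16, 11): λ = (3·16² + 5)/(2·11) ≡ 8/5. 5⁻¹ ≡ 7 (mod 17) since 5·7 = 35 ≡ 1, so λ ≡ 8·7 ≡ 5.
  x = λ² - 16 - 16 = 25 - 32 ≡ 10; y = λ·(16 - 10) - 11 ≡ 2. → (10, 2)
3A: (10, 2) + (16, 11). λ = (11 - 2)/(16 - 10) ≡ 9/6 mod 17. 6⁻¹ ≡ 3 (mod 17) since 6·3 = 18 ≡ 1, so λ ≡ 10.
  x = λ² - 10 - 16 = 100 - 26 ≡ 6; y = λ·(10 - 6) - 2 ≡ 4. → (6, 4)
4A: (6, 4) + (16, 11). λ = (11 - 4)/(16 - 6) ≡ 7/10 mod 17. 10⁻¹ ≡ 12 (mod 17), so λ ≡ 16.
  x = λ² - 6 - 16 = 256 - 22 ≡ 13; y = λ·(6 - 13) - 4 ≡ 3. → (13, 3)
4A = (13, 3).
Next 2B:
Repeated addition: build up to 2B.
2B: tangent at (3, 13): λ = (3·3² + 5)/(2·13) ≡ 15/9. 9⁻¹ ≡ 2 (mod 17), so λ ≡ 15·2 ≡ 13.
  x = λ² - 3 - 3 = 169 - 6 ≡ 10; y = λ·(3 - 10) - 13 ≡ 15. → (10, 15)
2B = (10, 15).
Finally 4A + 2B:
(13, 3) + (10, 15). λ = (15 - 3)/(10 - 13) ≡ 12/14 mod 17. 14⁻¹ ≡ 11 (mod 17) since 14·11 = 154 ≡ 1, so λ ≡ 13.
  x = λ² - 13 - 10 = 169 - 23 ≡ 10; y = λ·(13 - 10) - 3 ≡ 2. → (10, 2)

(10, 2)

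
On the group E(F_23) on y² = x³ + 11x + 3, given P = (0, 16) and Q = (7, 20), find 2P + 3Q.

First 2P:
Repeated addition: build up to 2P.
2P: tangent at (0, 16): λ = (3·0² + 11)/(2·16) ≡ 11/9. 9⁻¹ ≡ 18 (mod 23), so λ ≡ 11·18 ≡ 14.
  x = λ² - 0 - 0 = 196 - 0 ≡ 12; y = λ·(0 - 12) - 16 ≡ 0. → (12, 0)
2P = (12, 0).
Next 3Q:
Repeated addition: build up to 3Q.
2Q: tangent at (7, 20): λ = (3·7² + 11)/(2·20) ≡ 20/17. 17⁻¹ ≡ 19 (mod 23), so λ ≡ 20·19 ≡ 12.
  x = λ² - 7 - 7 = 144 - 14 ≡ 15; y = λ·(7 - 15) - 20 ≡ 22. → (15, 22)
3Q: (15, 22) + (7, 20). λ = (20 - 22)/(7 - 15) ≡ 21/15 mod 23. 15⁻¹ ≡ 20 (mod 23) since 15·20 = 300 ≡ 1, so λ ≡ 6.
  x = λ² - 15 - 7 = 36 - 22 ≡ 14; y = λ·(15 - 14) - 22 ≡ 7. → (14, 7)
3Q = (14, 7).
Finally 2P + 3Q:
(12, 0) + (14, 7). λ = (7 - 0)/(14 - 12) ≡ 7/2 mod 23. 2⁻¹ ≡ 12 (mod 23), so λ ≡ 15.
  x = λ² - 12 - 14 = 225 - 26 ≡ 15; y = λ·(12 - 15) - 0 ≡ 1. → (15, 1)

(15, 1)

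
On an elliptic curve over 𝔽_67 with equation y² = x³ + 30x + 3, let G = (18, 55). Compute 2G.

tangent at (18, 55): λ = (3·18² + 30)/(2·55) ≡ 64/43. 43⁻¹ ≡ 53 (mod 67), so λ ≡ 64·53 ≡ 42.
  x = λ² - 18 - 18 = 1764 - 36 ≡ 53; y = λ·(18 - 53) - 55 ≡ 16. → (53, 16)

(53, 16)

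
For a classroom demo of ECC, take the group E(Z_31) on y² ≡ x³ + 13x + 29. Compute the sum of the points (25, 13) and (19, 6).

(25, 13) + (19, 6). λ = (6 - 13)/(19 - 25) ≡ 24/25 mod 31. 25⁻¹ ≡ 5 (mod 31), so λ ≡ 27.
  x = λ² - 25 - 19 = 729 - 44 ≡ 3; y = λ·(25 - 3) - 13 ≡ 23. → (3, 23)

(3, 23)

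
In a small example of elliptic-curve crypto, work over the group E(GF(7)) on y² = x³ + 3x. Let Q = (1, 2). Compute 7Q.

Double-and-add on 7 = (111)₂. Start with Q = (1, 2) for the leading 1-bit.
double: tangent at (1, 2): λ = (3·1² + 3)/(2·2) ≡ 6/4. 4⁻¹ ≡ 2 (mod 7) since 4·2 = 8 ≡ 1, so λ ≡ 6·2 ≡ 5.
  x = λ² - 1 - 1 = 25 - 2 ≡ 2; y = λ·(1 - 2) - 2 ≡ 0. → (2, 0)
add Q: (2, 0) + (1, 2). λ = (2 - 0)/(1 - 2) ≡ 2/6 mod 7. 6⁻¹ ≡ 6 (mod 7), so λ ≡ 5.
  x = λ² - 2 - 1 = 25 - 3 ≡ 1; y = λ·(2 - 1) - 0 ≡ 5. → (1, 5)
double: tangent at (1, 5): λ = (3·1² + 3)/(2·5) ≡ 6/3. 3⁻¹ ≡ 5 (mod 7), so λ ≡ 6·5 ≡ 2.
  x = λ² - 1 - 1 = 4 - 2 ≡ 2; y = λ·(1 - 2) - 5 ≡ 0. → (2, 0)
add Q: (2, 0) + (1, 2). λ = (2 - 0)/(1 - 2) ≡ 2/6 mod 7. 6⁻¹ ≡ 6 (mod 7) since 6·6 = 36 ≡ 1, so λ ≡ 5.
  x = λ² - 2 - 1 = 25 - 3 ≡ 1; y = λ·(2 - 1) - 0 ≡ 5. → (1, 5)

(1, 5)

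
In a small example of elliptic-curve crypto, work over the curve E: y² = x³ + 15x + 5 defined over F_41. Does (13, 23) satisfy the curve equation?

no

y² = 23² ≡ 37; x³ + 15x + 5 = 2397 ≡ 19 (mod 41). 37 ≠ 19.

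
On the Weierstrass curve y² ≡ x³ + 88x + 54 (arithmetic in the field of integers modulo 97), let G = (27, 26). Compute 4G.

Repeated addition: build up to 4G.
2G: tangent at (27, 26): λ = (3·27² + 88)/(2·26) ≡ 44/52. 52⁻¹ ≡ 28 (mod 97), so λ ≡ 44·28 ≡ 68.
  x = λ² - 27 - 27 = 4624 - 54 ≡ 11; y = λ·(27 - 11) - 26 ≡ 92. → (11, 92)
3G: (11, 92) + (27, 26). λ = (26 - 92)/(27 - 11) ≡ 31/16 mod 97. 16⁻¹ ≡ 91 (mod 97), so λ ≡ 8.
  x = λ² - 11 - 27 = 64 - 38 ≡ 26; y = λ·(11 - 26) - 92 ≡ 79. → (26, 79)
4G: (26, 79) + (27, 26). λ = (26 - 79)/(27 - 26) ≡ 44/1 mod 97. 1⁻¹ ≡ 1 (mod 97), so λ ≡ 44.
  x = λ² - 26 - 27 = 1936 - 53 ≡ 40; y = λ·(26 - 40) - 79 ≡ 81. → (40, 81)

(40, 81)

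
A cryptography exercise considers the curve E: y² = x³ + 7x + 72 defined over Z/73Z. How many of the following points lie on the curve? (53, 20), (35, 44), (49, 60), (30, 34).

2

(53, 20): 20² ≡ 35, rhs ≡ 35 → on.
(35, 44): 44² ≡ 38, rhs ≡ 49 → off.
(49, 60): 60² ≡ 23, rhs ≡ 23 → on.
(30, 34): 34² ≡ 61, rhs ≡ 53 → off.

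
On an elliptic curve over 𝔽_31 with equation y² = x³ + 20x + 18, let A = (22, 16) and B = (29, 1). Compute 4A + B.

First 4A:
Double-and-add on 4 = (100)₂. Start with A = (22, 16) for the leading 1-bit.
double: tangent at (22, 16): λ = (3·22² + 20)/(2·16) ≡ 15/1. 1⁻¹ ≡ 1 (mod 31), so λ ≡ 15·1 ≡ 15.
  x = λ² - 22 - 22 = 225 - 44 ≡ 26; y = λ·(22 - 26) - 16 ≡ 17. → (26, 17)
double: tangent at (26, 17): λ = (3·26² + 20)/(2·17) ≡ 2/3. 3⁻¹ ≡ 21 (mod 31), so λ ≡ 2·21 ≡ 11.
  x = λ² - 26 - 26 = 121 - 52 ≡ 7; y = λ·(26 - 7) - 17 ≡ 6. → (7, 6)
4A = (7, 6).
Finally 4A + B:
(7, 6) + (29, 1). λ = (1 - 6)/(29 - 7) ≡ 26/22 mod 31. 22⁻¹ ≡ 24 (mod 31), so λ ≡ 4.
  x = λ² - 7 - 29 = 16 - 36 ≡ 11; y = λ·(7 - 11) - 6 ≡ 9. → (11, 9)

(11, 9)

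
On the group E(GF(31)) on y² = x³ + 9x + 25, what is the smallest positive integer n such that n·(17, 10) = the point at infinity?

2P: tangent at (17, 10): λ = (3·17² + 9)/(2·10) ≡ 8/20. 20⁻¹ ≡ 14 (mod 31), so λ ≡ 8·14 ≡ 19.
  x = λ² - 17 - 17 = 361 - 34 ≡ 17; y = λ·(17 - 17) - 10 ≡ 21. → (17, 21)
3P: (17, 21) + (17, 10): same x and y₁ ≡ -y₂, so the sum is the point at infinity.
3P = the point at infinity, so the order is 3.

3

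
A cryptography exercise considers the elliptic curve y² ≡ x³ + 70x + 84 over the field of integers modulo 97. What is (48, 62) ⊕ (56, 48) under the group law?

(48, 62) + (56, 48). λ = (48 - 62)/(56 - 48) ≡ 83/8 mod 97. 8⁻¹ ≡ 85 (mod 97), so λ ≡ 71.
  x = λ² - 48 - 56 = 5041 - 104 ≡ 87; y = λ·(48 - 87) - 62 ≡ 79. → (87, 79)

(87, 79)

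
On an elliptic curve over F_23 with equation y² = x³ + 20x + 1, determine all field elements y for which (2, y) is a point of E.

x³ + 20x + 1 = 49 ≡ 3 (mod 23).
Square roots of 3 mod 23: 7 and 16 (since 7² = 49 ≡ 3).

7, 16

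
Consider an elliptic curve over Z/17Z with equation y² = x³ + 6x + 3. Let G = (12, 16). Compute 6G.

Double-and-add on 6 = (110)₂. Start with G = (12, 16) for the leading 1-bit.
double: tangent at (12, 16): λ = (3·12² + 6)/(2·16) ≡ 13/15. 15⁻¹ ≡ 8 (mod 17) since 15·8 = 120 ≡ 1, so λ ≡ 13·8 ≡ 2.
  x = λ² - 12 - 12 = 4 - 24 ≡ 14; y = λ·(12 - 14) - 16 ≡ 14. → (14, 14)
add G: (14, 14) + (12, 16). λ = (16 - 14)/(12 - 14) ≡ 2/15 mod 17. 15⁻¹ ≡ 8 (mod 17), so λ ≡ 16.
  x = λ² - 14 - 12 = 256 - 26 ≡ 9; y = λ·(14 - 9) - 14 ≡ 15. → (9, 15)
double: tangent at (9, 15): λ = (3·9² + 6)/(2·15) ≡ 11/13. 13⁻¹ ≡ 4 (mod 17), so λ ≡ 11·4 ≡ 10.
  x = λ² - 9 - 9 = 100 - 18 ≡ 14; y = λ·(9 - 14) - 15 ≡ 3. → (14, 3)

(14, 3)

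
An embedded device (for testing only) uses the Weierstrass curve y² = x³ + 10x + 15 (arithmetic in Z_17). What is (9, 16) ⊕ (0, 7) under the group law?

(9, 1)

(9, 16) + (0, 7). λ = (7 - 16)/(0 - 9) ≡ 8/8 mod 17. 8⁻¹ ≡ 15 (mod 17) since 8·15 = 120 ≡ 1, so λ ≡ 1.
  x = λ² - 9 - 0 = 1 - 9 ≡ 9; y = λ·(9 - 9) - 16 ≡ 1. → (9, 1)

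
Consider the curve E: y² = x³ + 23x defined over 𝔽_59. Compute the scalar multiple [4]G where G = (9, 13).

(9, 46)

Double-and-add on 4 = (100)₂. Start with G = (9, 13) for the leading 1-bit.
double: tangent at (9, 13): λ = (3·9² + 23)/(2·13) ≡ 30/26. 26⁻¹ ≡ 25 (mod 59), so λ ≡ 30·25 ≡ 42.
  x = λ² - 9 - 9 = 1764 - 18 ≡ 35; y = λ·(9 - 35) - 13 ≡ 16. → (35, 16)
double: tangent at (35, 16): λ = (3·35² + 23)/(2·16) ≡ 40/32. 32⁻¹ ≡ 24 (mod 59) since 32·24 = 768 ≡ 1, so λ ≡ 40·24 ≡ 16.
  x = λ² - 35 - 35 = 256 - 70 ≡ 9; y = λ·(35 - 9) - 16 ≡ 46. → (9, 46)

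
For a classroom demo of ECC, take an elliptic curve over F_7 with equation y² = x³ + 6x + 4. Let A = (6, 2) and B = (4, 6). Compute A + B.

(1, 2)

(6, 2) + (4, 6). λ = (6 - 2)/(4 - 6) ≡ 4/5 mod 7. 5⁻¹ ≡ 3 (mod 7) since 5·3 = 15 ≡ 1, so λ ≡ 5.
  x = λ² - 6 - 4 = 25 - 10 ≡ 1; y = λ·(6 - 1) - 2 ≡ 2. → (1, 2)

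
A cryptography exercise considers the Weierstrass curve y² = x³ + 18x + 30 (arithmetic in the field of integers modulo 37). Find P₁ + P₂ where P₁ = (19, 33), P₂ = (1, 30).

(16, 23)

(19, 33) + (1, 30). λ = (30 - 33)/(1 - 19) ≡ 34/19 mod 37. 19⁻¹ ≡ 2 (mod 37), so λ ≡ 31.
  x = λ² - 19 - 1 = 961 - 20 ≡ 16; y = λ·(19 - 16) - 33 ≡ 23. → (16, 23)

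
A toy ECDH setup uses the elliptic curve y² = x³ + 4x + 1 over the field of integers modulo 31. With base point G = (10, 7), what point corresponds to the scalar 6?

(25, 28)

Double-and-add on 6 = (110)₂. Start with G = (10, 7) for the leading 1-bit.
double: tangent at (10, 7): λ = (3·10² + 4)/(2·7) ≡ 25/14. 14⁻¹ ≡ 20 (mod 31), so λ ≡ 25·20 ≡ 4.
  x = λ² - 10 - 10 = 16 - 20 ≡ 27; y = λ·(10 - 27) - 7 ≡ 18. → (27, 18)
add G: (27, 18) + (10, 7). λ = (7 - 18)/(10 - 27) ≡ 20/14 mod 31. 14⁻¹ ≡ 20 (mod 31), so λ ≡ 28.
  x = λ² - 27 - 10 = 784 - 37 ≡ 3; y = λ·(27 - 3) - 18 ≡ 3. → (3, 3)
double: tangent at (3, 3): λ = (3·3² + 4)/(2·3) ≡ 0/6. 6⁻¹ ≡ 26 (mod 31) since 6·26 = 156 ≡ 1, so λ ≡ 0·26 ≡ 0.
  x = λ² - 3 - 3 = 0 - 6 ≡ 25; y = λ·(3 - 25) - 3 ≡ 28. → (25, 28)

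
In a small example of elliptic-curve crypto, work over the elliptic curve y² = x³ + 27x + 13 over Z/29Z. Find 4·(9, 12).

Write P = (9, 12).
Double-and-add on 4 = (100)₂. Start with P = (9, 12) for the leading 1-bit.
double: tangent at (9, 12): λ = (3·9² + 27)/(2·12) ≡ 9/24. 24⁻¹ ≡ 23 (mod 29) since 24·23 = 552 ≡ 1, so λ ≡ 9·23 ≡ 4.
  x = λ² - 9 - 9 = 16 - 18 ≡ 27; y = λ·(9 - 27) - 12 ≡ 3. → (27, 3)
double: tangent at (27, 3): λ = (3·27² + 27)/(2·3) ≡ 10/6. 6⁻¹ ≡ 5 (mod 29), so λ ≡ 10·5 ≡ 21.
  x = λ² - 27 - 27 = 441 - 54 ≡ 10; y = λ·(27 - 10) - 3 ≡ 6. → (10, 6)

(10, 6)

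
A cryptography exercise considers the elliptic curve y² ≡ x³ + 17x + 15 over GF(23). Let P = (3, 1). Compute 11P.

(20, 11)

Repeated addition: build up to 11P.
2P: tangent at (3, 1): λ = (3·3² + 17)/(2·1) ≡ 21/2. 2⁻¹ ≡ 12 (mod 23), so λ ≡ 21·12 ≡ 22.
  x = λ² - 3 - 3 = 484 - 6 ≡ 18; y = λ·(3 - 18) - 1 ≡ 14. → (18, 14)
3P: (18, 14) + (3, 1). λ = (1 - 14)/(3 - 18) ≡ 10/8 mod 23. 8⁻¹ ≡ 3 (mod 23) since 8·3 = 24 ≡ 1, so λ ≡ 7.
  x = λ² - 18 - 3 = 49 - 21 ≡ 5; y = λ·(18 - 5) - 14 ≡ 8. → (5, 8)
4P: (5, 8) + (3, 1). λ = (1 - 8)/(3 - 5) ≡ 16/21 mod 23. 21⁻¹ ≡ 11 (mod 23) since 21·11 = 231 ≡ 1, so λ ≡ 15.
  x = λ² - 5 - 3 = 225 - 8 ≡ 10; y = λ·(5 - 10) - 8 ≡ 9. → (10, 9)
5P: (10, 9) + (3, 1). λ = (1 - 9)/(3 - 10) ≡ 15/16 mod 23. 16⁻¹ ≡ 13 (mod 23), so λ ≡ 11.
  x = λ² - 10 - 3 = 121 - 13 ≡ 16; y = λ·(10 - 16) - 9 ≡ 17. → (16, 17)
6P: (16, 17) + (3, 1). λ = (1 - 17)/(3 - 16) ≡ 7/10 mod 23. 10⁻¹ ≡ 7 (mod 23), so λ ≡ 3.
  x = λ² - 16 - 3 = 9 - 19 ≡ 13; y = λ·(16 - 13) - 17 ≡ 15. → (13, 15)
7P: (13, 15) + (3, 1). λ = (1 - 15)/(3 - 13) ≡ 9/13 mod 23. 13⁻¹ ≡ 16 (mod 23), so λ ≡ 6.
  x = λ² - 13 - 3 = 36 - 16 ≡ 20; y = λ·(13 - 20) - 15 ≡ 12. → (20, 12)
8P: (20, 12) + (3, 1). λ = (1 - 12)/(3 - 20) ≡ 12/6 mod 23. 6⁻¹ ≡ 4 (mod 23), so λ ≡ 2.
  x = λ² - 20 - 3 = 4 - 23 ≡ 4; y = λ·(20 - 4) - 12 ≡ 20. → (4, 20)
9P: (4, 20) + (3, 1). λ = (1 - 20)/(3 - 4) ≡ 4/22 mod 23. 22⁻¹ ≡ 22 (mod 23), so λ ≡ 19.
  x = λ² - 4 - 3 = 361 - 7 ≡ 9; y = λ·(4 - 9) - 20 ≡ 0. → (9, 0)
10P: (9, 0) + (3, 1). λ = (1 - 0)/(3 - 9) ≡ 1/17 mod 23. 17⁻¹ ≡ 19 (mod 23) since 17·19 = 323 ≡ 1, so λ ≡ 19.
  x = λ² - 9 - 3 = 361 - 12 ≡ 4; y = λ·(9 - 4) - 0 ≡ 3. → (4, 3)
11P: (4, 3) + (3, 1). λ = (1 - 3)/(3 - 4) ≡ 21/22 mod 23. 22⁻¹ ≡ 22 (mod 23), so λ ≡ 2.
  x = λ² - 4 - 3 = 4 - 7 ≡ 20; y = λ·(4 - 20) - 3 ≡ 11. → (20, 11)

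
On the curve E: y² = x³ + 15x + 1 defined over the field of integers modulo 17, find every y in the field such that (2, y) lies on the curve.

x³ + 15x + 1 = 39 ≡ 5 (mod 17).
5 is a non-residue mod 17; no y exists.

none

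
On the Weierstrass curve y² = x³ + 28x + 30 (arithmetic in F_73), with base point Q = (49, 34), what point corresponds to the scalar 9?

(64, 61)

Repeated addition: build up to 9Q.
2Q: tangent at (49, 34): λ = (3·49² + 28)/(2·34) ≡ 4/68. 68⁻¹ ≡ 29 (mod 73) since 68·29 = 1972 ≡ 1, so λ ≡ 4·29 ≡ 43.
  x = λ² - 49 - 49 = 1849 - 98 ≡ 72; y = λ·(49 - 72) - 34 ≡ 72. → (72, 72)
3Q: (72, 72) + (49, 34). λ = (34 - 72)/(49 - 72) ≡ 35/50 mod 73. 50⁻¹ ≡ 19 (mod 73), so λ ≡ 8.
  x = λ² - 72 - 49 = 64 - 121 ≡ 16; y = λ·(72 - 16) - 72 ≡ 11. → (16, 11)
4Q: (16, 11) + (49, 34). λ = (34 - 11)/(49 - 16) ≡ 23/33 mod 73. 33⁻¹ ≡ 31 (mod 73) since 33·31 = 1023 ≡ 1, so λ ≡ 56.
  x = λ² - 16 - 49 = 3136 - 65 ≡ 5; y = λ·(16 - 5) - 11 ≡ 21. → (5, 21)
5Q: (5, 21) + (49, 34). λ = (34 - 21)/(49 - 5) ≡ 13/44 mod 73. 44⁻¹ ≡ 5 (mod 73), so λ ≡ 65.
  x = λ² - 5 - 49 = 4225 - 54 ≡ 10; y = λ·(5 - 10) - 21 ≡ 19. → (10, 19)
6Q: (10, 19) + (49, 34). λ = (34 - 19)/(49 - 10) ≡ 15/39 mod 73. 39⁻¹ ≡ 15 (mod 73) since 39·15 = 585 ≡ 1, so λ ≡ 6.
  x = λ² - 10 - 49 = 36 - 59 ≡ 50; y = λ·(10 - 50) - 19 ≡ 33. → (50, 33)
7Q: (50, 33) + (49, 34). λ = (34 - 33)/(49 - 50) ≡ 1/72 mod 73. 72⁻¹ ≡ 72 (mod 73) since 72·72 = 5184 ≡ 1, so λ ≡ 72.
  x = λ² - 50 - 49 = 5184 - 99 ≡ 48; y = λ·(50 - 48) - 33 ≡ 38. → (48, 38)
8Q: (48, 38) + (49, 34). λ = (34 - 38)/(49 - 48) ≡ 69/1 mod 73. 1⁻¹ ≡ 1 (mod 73), so λ ≡ 69.
  x = λ² - 48 - 49 = 4761 - 97 ≡ 65; y = λ·(48 - 65) - 38 ≡ 30. → (65, 30)
9Q: (65, 30) + (49, 34). λ = (34 - 30)/(49 - 65) ≡ 4/57 mod 73. 57⁻¹ ≡ 41 (mod 73), so λ ≡ 18.
  x = λ² - 65 - 49 = 324 - 114 ≡ 64; y = λ·(65 - 64) - 30 ≡ 61. → (64, 61)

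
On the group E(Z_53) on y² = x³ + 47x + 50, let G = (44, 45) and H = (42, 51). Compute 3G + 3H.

(11, 34)

First 3G:
Repeated addition: build up to 3G.
2G: tangent at (44, 45): λ = (3·44² + 47)/(2·45) ≡ 25/37. 37⁻¹ ≡ 43 (mod 53), so λ ≡ 25·43 ≡ 15.
  x = λ² - 44 - 44 = 225 - 88 ≡ 31; y = λ·(44 - 31) - 45 ≡ 44. → (31, 44)
3G: (31, 44) + (44, 45). λ = (45 - 44)/(44 - 31) ≡ 1/13 mod 53. 13⁻¹ ≡ 49 (mod 53), so λ ≡ 49.
  x = λ² - 31 - 44 = 2401 - 75 ≡ 47; y = λ·(31 - 47) - 44 ≡ 20. → (47, 20)
3G = (47, 20).
Next 3H:
Repeated addition: build up to 3H.
2H: tangent at (42, 51): λ = (3·42² + 47)/(2·51) ≡ 39/49. 49⁻¹ ≡ 13 (mod 53) since 49·13 = 637 ≡ 1, so λ ≡ 39·13 ≡ 30.
  x = λ² - 42 - 42 = 900 - 84 ≡ 21; y = λ·(42 - 21) - 51 ≡ 49. → (21, 49)
3H: (21, 49) + (42, 51). λ = (51 - 49)/(42 - 21) ≡ 2/21 mod 53. 21⁻¹ ≡ 48 (mod 53) since 21·48 = 1008 ≡ 1, so λ ≡ 43.
  x = λ² - 21 - 42 = 1849 - 63 ≡ 37; y = λ·(21 - 37) - 49 ≡ 5. → (37, 5)
3H = (37, 5).
Finally 3G + 3H:
(47, 20) + (37, 5). λ = (5 - 20)/(37 - 47) ≡ 38/43 mod 53. 43⁻¹ ≡ 37 (mod 53), so λ ≡ 28.
  x = λ² - 47 - 37 = 784 - 84 ≡ 11; y = λ·(47 - 11) - 20 ≡ 34. → (11, 34)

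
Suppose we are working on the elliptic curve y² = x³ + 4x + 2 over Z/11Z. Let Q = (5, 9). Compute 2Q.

(4, 7)

tangent at (5, 9): λ = (3·5² + 4)/(2·9) ≡ 2/7. 7⁻¹ ≡ 8 (mod 11) since 7·8 = 56 ≡ 1, so λ ≡ 2·8 ≡ 5.
  x = λ² - 5 - 5 = 25 - 10 ≡ 4; y = λ·(5 - 4) - 9 ≡ 7. → (4, 7)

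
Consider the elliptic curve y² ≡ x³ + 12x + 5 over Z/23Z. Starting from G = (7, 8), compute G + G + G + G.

Double-and-add on 4 = (100)₂. Start with G = (7, 8) for the leading 1-bit.
double: tangent at (7, 8): λ = (3·7² + 12)/(2·8) ≡ 21/16. 16⁻¹ ≡ 13 (mod 23), so λ ≡ 21·13 ≡ 20.
  x = λ² - 7 - 7 = 400 - 14 ≡ 18; y = λ·(7 - 18) - 8 ≡ 2. → (18, 2)
double: tangent at (18, 2): λ = (3·18² + 12)/(2·2) ≡ 18/4. 4⁻¹ ≡ 6 (mod 23), so λ ≡ 18·6 ≡ 16.
  x = λ² - 18 - 18 = 256 - 36 ≡ 13; y = λ·(18 - 13) - 2 ≡ 9. → (13, 9)

(13, 9)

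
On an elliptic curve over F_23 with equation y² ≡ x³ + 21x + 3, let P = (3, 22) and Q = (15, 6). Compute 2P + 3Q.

(9, 1)

First 2P:
Repeated addition: build up to 2P.
2P: tangent at (3, 22): λ = (3·3² + 21)/(2·22) ≡ 2/21. 21⁻¹ ≡ 11 (mod 23), so λ ≡ 2·11 ≡ 22.
  x = λ² - 3 - 3 = 484 - 6 ≡ 18; y = λ·(3 - 18) - 22 ≡ 16. → (18, 16)
2P = (18, 16).
Next 3Q:
Repeated addition: build up to 3Q.
2Q: tangent at (15, 6): λ = (3·15² + 21)/(2·6) ≡ 6/12. 12⁻¹ ≡ 2 (mod 23) since 12·2 = 24 ≡ 1, so λ ≡ 6·2 ≡ 12.
  x = λ² - 15 - 15 = 144 - 30 ≡ 22; y = λ·(15 - 22) - 6 ≡ 2. → (22, 2)
3Q: (22, 2) + (15, 6). λ = (6 - 2)/(15 - 22) ≡ 4/16 mod 23. 16⁻¹ ≡ 13 (mod 23) since 16·13 = 208 ≡ 1, so λ ≡ 6.
  x = λ² - 22 - 15 = 36 - 37 ≡ 22; y = λ·(22 - 22) - 2 ≡ 21. → (22, 21)
3Q = (22, 21).
Finally 2P + 3Q:
(18, 16) + (22, 21). λ = (21 - 16)/(22 - 18) ≡ 5/4 mod 23. 4⁻¹ ≡ 6 (mod 23), so λ ≡ 7.
  x = λ² - 18 - 22 = 49 - 40 ≡ 9; y = λ·(18 - 9) - 16 ≡ 1. → (9, 1)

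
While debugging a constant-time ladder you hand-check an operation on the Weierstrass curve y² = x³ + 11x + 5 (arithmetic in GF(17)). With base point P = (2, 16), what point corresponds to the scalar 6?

(5, 7)

Double-and-add on 6 = (110)₂. Start with P = (2, 16) for the leading 1-bit.
double: tangent at (2, 16): λ = (3·2² + 11)/(2·16) ≡ 6/15. 15⁻¹ ≡ 8 (mod 17), so λ ≡ 6·8 ≡ 14.
  x = λ² - 2 - 2 = 196 - 4 ≡ 5; y = λ·(2 - 5) - 16 ≡ 10. → (5, 10)
add P: (5, 10) + (2, 16). λ = (16 - 10)/(2 - 5) ≡ 6/14 mod 17. 14⁻¹ ≡ 11 (mod 17), so λ ≡ 15.
  x = λ² - 5 - 2 = 225 - 7 ≡ 14; y = λ·(5 - 14) - 10 ≡ 8. → (14, 8)
double: tangent at (14, 8): λ = (3·14² + 11)/(2·8) ≡ 4/16. 16⁻¹ ≡ 16 (mod 17), so λ ≡ 4·16 ≡ 13.
  x = λ² - 14 - 14 = 169 - 28 ≡ 5; y = λ·(14 - 5) - 8 ≡ 7. → (5, 7)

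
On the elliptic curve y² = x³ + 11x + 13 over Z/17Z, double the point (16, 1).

tangent at (16, 1): λ = (3·16² + 11)/(2·1) ≡ 14/2. 2⁻¹ ≡ 9 (mod 17), so λ ≡ 14·9 ≡ 7.
  x = λ² - 16 - 16 = 49 - 32 ≡ 0; y = λ·(16 - 0) - 1 ≡ 9. → (0, 9)

(0, 9)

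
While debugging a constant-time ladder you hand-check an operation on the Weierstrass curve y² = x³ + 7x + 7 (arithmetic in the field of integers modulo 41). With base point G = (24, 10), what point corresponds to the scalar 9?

(9, 26)

Repeated addition: build up to 9G.
2G: tangent at (24, 10): λ = (3·24² + 7)/(2·10) ≡ 13/20. 20⁻¹ ≡ 39 (mod 41), so λ ≡ 13·39 ≡ 15.
  x = λ² - 24 - 24 = 225 - 48 ≡ 13; y = λ·(24 - 13) - 10 ≡ 32. → (13, 32)
3G: (13, 32) + (24, 10). λ = (10 - 32)/(24 - 13) ≡ 19/11 mod 41. 11⁻¹ ≡ 15 (mod 41), so λ ≡ 39.
  x = λ² - 13 - 24 = 1521 - 37 ≡ 8; y = λ·(13 - 8) - 32 ≡ 40. → (8, 40)
4G: (8, 40) + (24, 10). λ = (10 - 40)/(24 - 8) ≡ 11/16 mod 41. 16⁻¹ ≡ 18 (mod 41) since 16·18 = 288 ≡ 1, so λ ≡ 34.
  x = λ² - 8 - 24 = 1156 - 32 ≡ 17; y = λ·(8 - 17) - 40 ≡ 23. → (17, 23)
5G: (17, 23) + (24, 10). λ = (10 - 23)/(24 - 17) ≡ 28/7 mod 41. 7⁻¹ ≡ 6 (mod 41) since 7·6 = 42 ≡ 1, so λ ≡ 4.
  x = λ² - 17 - 24 = 16 - 41 ≡ 16; y = λ·(17 - 16) - 23 ≡ 22. → (16, 22)
6G: (16, 22) + (24, 10). λ = (10 - 22)/(24 - 16) ≡ 29/8 mod 41. 8⁻¹ ≡ 36 (mod 41) since 8·36 = 288 ≡ 1, so λ ≡ 19.
  x = λ² - 16 - 24 = 361 - 40 ≡ 34; y = λ·(16 - 34) - 22 ≡ 5. → (34, 5)
7G: (34, 5) + (24, 10). λ = (10 - 5)/(24 - 34) ≡ 5/31 mod 41. 31⁻¹ ≡ 4 (mod 41), so λ ≡ 20.
  x = λ² - 34 - 24 = 400 - 58 ≡ 14; y = λ·(34 - 14) - 5 ≡ 26. → (14, 26)
8G: (14, 26) + (24, 10). λ = (10 - 26)/(24 - 14) ≡ 25/10 mod 41. 10⁻¹ ≡ 37 (mod 41), so λ ≡ 23.
  x = λ² - 14 - 24 = 529 - 38 ≡ 40; y = λ·(14 - 40) - 26 ≡ 32. → (40, 32)
9G: (40, 32) + (24, 10). λ = (10 - 32)/(24 - 40) ≡ 19/25 mod 41. 25⁻¹ ≡ 23 (mod 41) since 25·23 = 575 ≡ 1, so λ ≡ 27.
  x = λ² - 40 - 24 = 729 - 64 ≡ 9; y = λ·(40 - 9) - 32 ≡ 26. → (9, 26)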